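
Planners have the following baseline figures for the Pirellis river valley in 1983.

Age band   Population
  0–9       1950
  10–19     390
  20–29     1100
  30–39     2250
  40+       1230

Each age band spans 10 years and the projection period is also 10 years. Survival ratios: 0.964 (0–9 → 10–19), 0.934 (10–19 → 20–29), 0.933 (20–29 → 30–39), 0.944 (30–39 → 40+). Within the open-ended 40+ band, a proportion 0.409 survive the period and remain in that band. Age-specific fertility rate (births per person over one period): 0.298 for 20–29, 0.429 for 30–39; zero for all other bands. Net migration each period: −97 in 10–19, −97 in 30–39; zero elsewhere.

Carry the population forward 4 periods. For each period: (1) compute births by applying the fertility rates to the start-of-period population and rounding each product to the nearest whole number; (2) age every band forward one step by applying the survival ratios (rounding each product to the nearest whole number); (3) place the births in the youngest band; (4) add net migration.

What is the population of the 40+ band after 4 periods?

After projecting period 1:
Births: 1100 * 0.298 = 328, 2250 * 0.429 = 965 — total 1293
10–19: 1950 * 0.964 = 1880
20–29: 390 * 0.934 = 364
30–39: 1100 * 0.933 = 1026
40+: 2250 * 0.944 + 1230 * 0.409 = 2124 + 503 = 2627
Net migration: 10–19 − 97 → 1783; 30–39 − 97 → 929
→ [1293, 1783, 364, 929, 2627]
After projecting period 2:
Births: 364 * 0.298 = 108, 929 * 0.429 = 399 — total 507
10–19: 1293 * 0.964 = 1246
20–29: 1783 * 0.934 = 1665
30–39: 364 * 0.933 = 340
40+: 929 * 0.944 + 2627 * 0.409 = 877 + 1074 = 1951
Net migration: 10–19 − 97 → 1149; 30–39 − 97 → 243
→ [507, 1149, 1665, 243, 1951]
After projecting period 3:
Births: 1665 * 0.298 = 496, 243 * 0.429 = 104 — total 600
10–19: 507 * 0.964 = 489
20–29: 1149 * 0.934 = 1073
30–39: 1665 * 0.933 = 1553
40+: 243 * 0.944 + 1951 * 0.409 = 229 + 798 = 1027
Net migration: 10–19 − 97 → 392; 30–39 − 97 → 1456
→ [600, 392, 1073, 1456, 1027]
After projecting period 4:
Births: 1073 * 0.298 = 320, 1456 * 0.429 = 625 — total 945
10–19: 600 * 0.964 = 578
20–29: 392 * 0.934 = 366
30–39: 1073 * 0.933 = 1001
40+: 1456 * 0.944 + 1027 * 0.409 = 1374 + 420 = 1794
Net migration: 10–19 − 97 → 481; 30–39 − 97 → 904
→ [945, 481, 366, 904, 1794]

1794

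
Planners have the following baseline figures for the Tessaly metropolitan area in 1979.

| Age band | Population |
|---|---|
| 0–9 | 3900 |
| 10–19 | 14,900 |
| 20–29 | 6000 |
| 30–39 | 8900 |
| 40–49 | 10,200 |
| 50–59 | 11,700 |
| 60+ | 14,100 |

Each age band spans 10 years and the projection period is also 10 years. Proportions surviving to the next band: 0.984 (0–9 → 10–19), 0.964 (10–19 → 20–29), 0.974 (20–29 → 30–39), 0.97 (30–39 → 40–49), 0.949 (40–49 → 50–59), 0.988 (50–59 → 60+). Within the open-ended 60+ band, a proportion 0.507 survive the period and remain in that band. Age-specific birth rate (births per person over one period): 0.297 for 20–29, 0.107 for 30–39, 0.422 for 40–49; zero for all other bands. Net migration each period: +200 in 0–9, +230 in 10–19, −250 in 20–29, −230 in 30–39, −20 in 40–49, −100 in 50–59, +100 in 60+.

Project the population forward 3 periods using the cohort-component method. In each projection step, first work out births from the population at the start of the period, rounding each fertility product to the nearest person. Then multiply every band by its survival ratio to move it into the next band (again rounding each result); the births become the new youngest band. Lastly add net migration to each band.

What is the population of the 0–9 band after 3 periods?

(Groups numbered youngest = 1 to oldest = 7.)
Period 1:
Births: 6000 × 0.297 = 1782, 8900 × 0.107 = 952, 10200 × 0.422 = 4304 — total 7038
Group 2: 3900 × 0.984 = 3838
Group 3: 14900 × 0.964 = 14364
Group 4: 6000 × 0.974 = 5844
Group 5: 8900 × 0.97 = 8633
Group 6: 10200 × 0.949 = 9680
Group 7: 11700 × 0.988 + 14100 × 0.507 = 11560 + 7149 = 18709
Net migration: Group 1 + 200 → 7238; Group 2 + 230 → 4068; Group 3 − 250 → 14114; Group 4 − 230 → 5614; Group 5 − 20 → 8613; Group 6 − 100 → 9580; Group 7 + 100 → 18809
Population now: 0–9=7238, 10–19=4068, 20–29=14114, 30–39=5614, 40–49=8613, 50–59=9580, 60+=18809
Period 2:
Births: 14114 × 0.297 = 4192, 5614 × 0.107 = 601, 8613 × 0.422 = 3635 — total 8428
Group 2: 7238 × 0.984 = 7122
Group 3: 4068 × 0.964 = 3922
Group 4: 14114 × 0.974 = 13747
Group 5: 5614 × 0.97 = 5446
Group 6: 8613 × 0.949 = 8174
Group 7: 9580 × 0.988 + 18809 × 0.507 = 9465 + 9536 = 19001
Net migration: Group 1 + 200 → 8628; Group 2 + 230 → 7352; Group 3 − 250 → 3672; Group 4 − 230 → 13517; Group 5 − 20 → 5426; Group 6 − 100 → 8074; Group 7 + 100 → 19101
Population now: 0–9=8628, 10–19=7352, 20–29=3672, 30–39=13517, 40–49=5426, 50–59=8074, 60+=19101
Period 3:
Births: 3672 × 0.297 = 1091, 13517 × 0.107 = 1446, 5426 × 0.422 = 2290 — total 4827
Group 2: 8628 × 0.984 = 8490
Group 3: 7352 × 0.964 = 7087
Group 4: 3672 × 0.974 = 3577
Group 5: 13517 × 0.97 = 13111
Group 6: 5426 × 0.949 = 5149
Group 7: 8074 × 0.988 + 19101 × 0.507 = 7977 + 9684 = 17661
Net migration: Group 1 + 200 → 5027; Group 2 + 230 → 8720; Group 3 − 250 → 6837; Group 4 − 230 → 3347; Group 5 − 20 → 13091; Group 6 − 100 → 5049; Group 7 + 100 → 17761
Population now: 0–9=5027, 10–19=8720, 20–29=6837, 30–39=3347, 40–49=13091, 50–59=5049, 60+=17761

5027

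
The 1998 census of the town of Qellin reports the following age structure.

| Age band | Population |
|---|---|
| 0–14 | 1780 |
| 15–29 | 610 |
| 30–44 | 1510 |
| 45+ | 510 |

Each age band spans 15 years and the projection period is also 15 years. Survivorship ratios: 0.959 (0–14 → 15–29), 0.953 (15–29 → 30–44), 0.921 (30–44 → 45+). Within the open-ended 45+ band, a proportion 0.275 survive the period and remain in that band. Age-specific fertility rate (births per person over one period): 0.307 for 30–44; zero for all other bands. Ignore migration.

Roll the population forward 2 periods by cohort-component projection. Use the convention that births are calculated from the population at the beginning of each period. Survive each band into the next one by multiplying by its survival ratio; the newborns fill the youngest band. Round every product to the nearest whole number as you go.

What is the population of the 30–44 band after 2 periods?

1627

Period 1.
Births: 1510 * 0.307 = 464
15–29: 1780 * 0.959 = 1707
30–44: 610 * 0.953 = 581
45+: 1510 * 0.921 + 510 * 0.275 = 1391 + 140 = 1531
→ [464, 1707, 581, 1531]
Period 2.
Births: 581 * 0.307 = 178
15–29: 464 * 0.959 = 445
30–44: 1707 * 0.953 = 1627
45+: 581 * 0.921 + 1531 * 0.275 = 535 + 421 = 956
→ [178, 445, 1627, 956]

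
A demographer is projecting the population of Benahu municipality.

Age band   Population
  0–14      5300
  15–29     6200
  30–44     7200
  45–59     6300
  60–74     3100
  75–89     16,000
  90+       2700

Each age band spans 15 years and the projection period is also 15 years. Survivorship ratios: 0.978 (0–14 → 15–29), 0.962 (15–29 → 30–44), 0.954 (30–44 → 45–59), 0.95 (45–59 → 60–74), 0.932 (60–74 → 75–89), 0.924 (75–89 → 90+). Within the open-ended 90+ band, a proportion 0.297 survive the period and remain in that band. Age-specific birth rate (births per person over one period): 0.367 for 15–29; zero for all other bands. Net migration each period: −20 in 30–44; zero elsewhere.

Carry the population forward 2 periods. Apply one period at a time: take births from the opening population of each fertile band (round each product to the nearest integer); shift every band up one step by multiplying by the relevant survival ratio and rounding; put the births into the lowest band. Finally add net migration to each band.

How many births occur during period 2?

Call the bands 1 to 7, youngest first.
[period 1]
Births: 6200 × 0.367 = 2275
Band 2: 5300 × 0.978 = 5183
Band 3: 6200 × 0.962 = 5964
Band 4: 7200 × 0.954 = 6869
Band 5: 6300 × 0.95 = 5985
Band 6: 3100 × 0.932 = 2889
Band 7: 16000 × 0.924 + 2700 × 0.297 = 14784 + 802 = 15586
Net migration: Band 3 − 20 → 5944
End of period: [2275, 5183, 5944, 6869, 5985, 2889, 15586]
[period 2]
Births: 5183 × 0.367 = 1902
Band 2: 2275 × 0.978 = 2225
Band 3: 5183 × 0.962 = 4986
Band 4: 5944 × 0.954 = 5671
Band 5: 6869 × 0.95 = 6526
Band 6: 5985 × 0.932 = 5578
Band 7: 2889 × 0.924 + 15586 × 0.297 = 2669 + 4629 = 7298
Net migration: Band 3 − 20 → 4966
End of period: [1902, 2225, 4966, 5671, 6526, 5578, 7298]

1902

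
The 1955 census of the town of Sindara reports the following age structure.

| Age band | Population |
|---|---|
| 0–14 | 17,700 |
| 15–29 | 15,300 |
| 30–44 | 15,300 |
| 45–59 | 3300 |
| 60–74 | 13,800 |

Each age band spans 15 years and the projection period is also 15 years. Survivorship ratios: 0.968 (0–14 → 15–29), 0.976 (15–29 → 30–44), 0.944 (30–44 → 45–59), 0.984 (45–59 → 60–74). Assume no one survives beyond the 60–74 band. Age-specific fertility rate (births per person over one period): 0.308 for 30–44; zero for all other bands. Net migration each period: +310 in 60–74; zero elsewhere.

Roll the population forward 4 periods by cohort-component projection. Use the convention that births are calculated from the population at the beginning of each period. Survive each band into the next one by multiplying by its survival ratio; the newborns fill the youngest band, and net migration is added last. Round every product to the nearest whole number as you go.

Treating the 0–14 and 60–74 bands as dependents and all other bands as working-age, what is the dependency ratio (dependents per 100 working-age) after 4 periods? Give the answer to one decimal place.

[period 1]
Births: 15300 × 0.308 = 4712
15–29: 17700 × 0.968 = 17134
30–44: 15300 × 0.976 = 14933
45–59: 15300 × 0.944 = 14443
60–74: 3300 × 0.984 = 3247
Net migration: 60–74 + 310 → 3557
Population now: 0–14=4712, 15–29=17134, 30–44=14933, 45–59=14443, 60–74=3557
[period 2]
Births: 14933 × 0.308 = 4599
15–29: 4712 × 0.968 = 4561
30–44: 17134 × 0.976 = 16723
45–59: 14933 × 0.944 = 14097
60–74: 14443 × 0.984 = 14212
Net migration: 60–74 + 310 → 14522
Population now: 0–14=4599, 15–29=4561, 30–44=16723, 45–59=14097, 60–74=14522
[period 3]
Births: 16723 × 0.308 = 5151
15–29: 4599 × 0.968 = 4452
30–44: 4561 × 0.976 = 4452
45–59: 16723 × 0.944 = 15787
60–74: 14097 × 0.984 = 13871
Net migration: 60–74 + 310 → 14181
Population now: 0–14=5151, 15–29=4452, 30–44=4452, 45–59=15787, 60–74=14181
[period 4]
Births: 4452 × 0.308 = 1371
15–29: 5151 × 0.968 = 4986
30–44: 4452 × 0.976 = 4345
45–59: 4452 × 0.944 = 4203
60–74: 15787 × 0.984 = 15534
Net migration: 60–74 + 310 → 15844
Population now: 0–14=1371, 15–29=4986, 30–44=4345, 45–59=4203, 60–74=15844
Dependents (band 0–14 + band 60–74) = 1371 + 15844 = 17215; working-age = 13534; ratio = 17215/13534 × 100 = 127.2

127.2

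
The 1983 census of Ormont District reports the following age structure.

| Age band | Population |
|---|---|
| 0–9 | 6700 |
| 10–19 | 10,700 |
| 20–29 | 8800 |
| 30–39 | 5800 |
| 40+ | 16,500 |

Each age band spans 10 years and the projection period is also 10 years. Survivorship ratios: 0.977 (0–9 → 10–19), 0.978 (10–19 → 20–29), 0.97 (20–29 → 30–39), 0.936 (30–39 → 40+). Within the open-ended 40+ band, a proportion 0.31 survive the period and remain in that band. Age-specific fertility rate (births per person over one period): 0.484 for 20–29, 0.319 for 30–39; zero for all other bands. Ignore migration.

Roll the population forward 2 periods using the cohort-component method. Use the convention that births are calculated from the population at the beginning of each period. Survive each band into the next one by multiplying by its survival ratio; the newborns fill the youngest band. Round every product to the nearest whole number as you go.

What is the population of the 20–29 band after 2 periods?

Numbering the groups 1..5 from youngest to oldest:
Period 1.
Births: 8800 * 0.484 = 4259, 5800 * 0.319 = 1850 ⇒ total 6109
Group 2: 6700 * 0.977 = 6546
Group 3: 10700 * 0.978 = 10465
Group 4: 8800 * 0.97 = 8536
Group 5: 5800 * 0.936 + 16500 * 0.31 = 5429 + 5115 = 10544
Giving 6109 / 6546 / 10465 / 8536 / 10544.
Period 2.
Births: 10465 * 0.484 = 5065, 8536 * 0.319 = 2723 ⇒ total 7788
Group 2: 6109 * 0.977 = 5968
Group 3: 6546 * 0.978 = 6402
Group 4: 10465 * 0.97 = 10151
Group 5: 8536 * 0.936 + 10544 * 0.31 = 7990 + 3269 = 11259
Giving 7788 / 5968 / 6402 / 10151 / 11259.

6402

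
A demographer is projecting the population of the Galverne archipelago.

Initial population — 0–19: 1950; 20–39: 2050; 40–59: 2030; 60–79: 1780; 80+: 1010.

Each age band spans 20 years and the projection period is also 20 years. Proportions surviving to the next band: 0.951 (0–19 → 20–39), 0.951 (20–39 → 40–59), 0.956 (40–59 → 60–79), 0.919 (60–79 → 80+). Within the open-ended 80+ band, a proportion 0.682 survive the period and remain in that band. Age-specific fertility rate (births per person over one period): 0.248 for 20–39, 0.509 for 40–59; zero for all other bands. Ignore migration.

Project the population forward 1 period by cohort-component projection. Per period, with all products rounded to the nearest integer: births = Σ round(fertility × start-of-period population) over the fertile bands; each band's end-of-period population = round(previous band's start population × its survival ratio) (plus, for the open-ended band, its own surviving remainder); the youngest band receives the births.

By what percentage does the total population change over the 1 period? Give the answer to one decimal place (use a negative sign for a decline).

9.0

Let band 1 be 0–19 through band 5 = 80+.
[period 1]
Births: 2050 × 0.248 = 508 ; 2030 × 0.509 = 1033 → 1541
Band 2: 1950 × 0.951 = 1854
Band 3: 2050 × 0.951 = 1950
Band 4: 2030 × 0.956 = 1941
Band 5: 1780 × 0.919 + 1010 × 0.682 = 1636 + 689 = 2325
Population now: 0–19=1541, 20–39=1854, 40–59=1950, 60–79=1941, 80+=2325
Total: 8820 → 9611; change = 791; percentage change = 9.0%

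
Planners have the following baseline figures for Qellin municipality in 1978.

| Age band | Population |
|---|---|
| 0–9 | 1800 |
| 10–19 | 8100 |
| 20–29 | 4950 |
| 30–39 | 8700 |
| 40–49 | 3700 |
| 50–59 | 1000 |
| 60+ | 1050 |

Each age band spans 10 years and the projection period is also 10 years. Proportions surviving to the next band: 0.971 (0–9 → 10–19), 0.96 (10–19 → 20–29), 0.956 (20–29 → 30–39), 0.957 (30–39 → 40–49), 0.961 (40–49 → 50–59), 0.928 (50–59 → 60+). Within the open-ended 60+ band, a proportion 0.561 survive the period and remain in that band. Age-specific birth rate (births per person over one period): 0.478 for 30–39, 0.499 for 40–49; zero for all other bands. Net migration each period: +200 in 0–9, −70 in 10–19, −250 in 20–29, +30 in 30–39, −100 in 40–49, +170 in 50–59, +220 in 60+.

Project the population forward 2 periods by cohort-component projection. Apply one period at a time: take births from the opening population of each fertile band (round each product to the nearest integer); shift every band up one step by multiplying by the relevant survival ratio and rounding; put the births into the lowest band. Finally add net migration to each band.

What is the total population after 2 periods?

38306

Call the groups 1 to 7, youngest first.
— Period 1 —
Births: 8700 × 0.478 = 4159 ; 3700 × 0.499 = 1846 → 6005
Group 2: 1800 × 0.971 = 1748
Group 3: 8100 × 0.96 = 7776
Group 4: 4950 × 0.956 = 4732
Group 5: 8700 × 0.957 = 8326
Group 6: 3700 × 0.961 = 3556
Group 7: 1000 × 0.928 + 1050 × 0.561 = 928 + 589 = 1517
Net migration: Group 1 + 200 → 6205; Group 2 − 70 → 1678; Group 3 − 250 → 7526; Group 4 + 30 → 4762; Group 5 − 100 → 8226; Group 6 + 170 → 3726; Group 7 + 220 → 1737
Population now: 0–9=6205, 10–19=1678, 20–29=7526, 30–39=4762, 40–49=8226, 50–59=3726, 60+=1737
— Period 2 —
Births: 4762 × 0.478 = 2276 ; 8226 × 0.499 = 4105 → 6381
Group 2: 6205 × 0.971 = 6025
Group 3: 1678 × 0.96 = 1611
Group 4: 7526 × 0.956 = 7195
Group 5: 4762 × 0.957 = 4557
Group 6: 8226 × 0.961 = 7905
Group 7: 3726 × 0.928 + 1737 × 0.561 = 3458 + 974 = 4432
Net migration: Group 1 + 200 → 6581; Group 2 − 70 → 5955; Group 3 − 250 → 1361; Group 4 + 30 → 7225; Group 5 − 100 → 4457; Group 6 + 170 → 8075; Group 7 + 220 → 4652
Population now: 0–9=6581, 10–19=5955, 20–29=1361, 30–39=7225, 40–49=4457, 50–59=8075, 60+=4652
Total after period 2: 6581 + 5955 + 1361 + 7225 + 4457 + 8075 + 4652 = 38306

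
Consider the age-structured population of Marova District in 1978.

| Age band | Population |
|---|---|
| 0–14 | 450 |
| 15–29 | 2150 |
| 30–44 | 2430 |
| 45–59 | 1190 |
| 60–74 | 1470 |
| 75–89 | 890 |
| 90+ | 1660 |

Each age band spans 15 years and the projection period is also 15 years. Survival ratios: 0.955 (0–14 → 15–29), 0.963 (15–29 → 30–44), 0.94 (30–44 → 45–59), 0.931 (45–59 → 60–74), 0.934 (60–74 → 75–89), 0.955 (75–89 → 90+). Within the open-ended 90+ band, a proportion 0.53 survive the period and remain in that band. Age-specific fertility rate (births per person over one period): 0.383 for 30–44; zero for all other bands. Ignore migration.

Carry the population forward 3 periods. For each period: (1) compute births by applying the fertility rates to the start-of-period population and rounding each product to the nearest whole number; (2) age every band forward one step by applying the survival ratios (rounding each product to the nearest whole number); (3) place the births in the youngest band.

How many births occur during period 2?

[period 1]
Births: 2430 × 0.383 = 931
15–29: 450 × 0.955 = 430
30–44: 2150 × 0.963 = 2070
45–59: 2430 × 0.94 = 2284
60–74: 1190 × 0.931 = 1108
75–89: 1470 × 0.934 = 1373
90+: 890 × 0.955 + 1660 × 0.53 = 850 + 880 = 1730
→ [931, 430, 2070, 2284, 1108, 1373, 1730]
[period 2]
Births: 2070 × 0.383 = 793
15–29: 931 × 0.955 = 889
30–44: 430 × 0.963 = 414
45–59: 2070 × 0.94 = 1946
60–74: 2284 × 0.931 = 2126
75–89: 1108 × 0.934 = 1035
90+: 1373 × 0.955 + 1730 × 0.53 = 1311 + 917 = 2228
→ [793, 889, 414, 1946, 2126, 1035, 2228]

793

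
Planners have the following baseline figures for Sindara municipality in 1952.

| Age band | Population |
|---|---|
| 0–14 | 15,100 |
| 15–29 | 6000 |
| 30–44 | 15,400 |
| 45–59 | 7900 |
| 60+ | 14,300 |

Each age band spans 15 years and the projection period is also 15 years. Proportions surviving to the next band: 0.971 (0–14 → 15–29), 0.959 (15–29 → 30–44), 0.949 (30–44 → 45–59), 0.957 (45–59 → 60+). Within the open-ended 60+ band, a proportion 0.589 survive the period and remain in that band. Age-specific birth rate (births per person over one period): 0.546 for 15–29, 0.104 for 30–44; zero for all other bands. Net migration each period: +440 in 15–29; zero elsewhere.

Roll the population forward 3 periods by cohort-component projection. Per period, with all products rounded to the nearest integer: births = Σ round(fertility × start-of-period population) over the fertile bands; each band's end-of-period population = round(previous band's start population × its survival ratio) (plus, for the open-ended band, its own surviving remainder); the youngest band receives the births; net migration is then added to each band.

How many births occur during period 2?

Period 1.
Births: 6000 * 0.546 = 3276 ; 15400 * 0.104 = 1602 → total 4878
15–29: 15100 * 0.971 = 14662
30–44: 6000 * 0.959 = 5754
45–59: 15400 * 0.949 = 14615
60+: 7900 * 0.957 + 14300 * 0.589 = 7560 + 8423 = 15983
Net migration: 15–29 + 440 → 15102
→ [4878, 15102, 5754, 14615, 15983]
Period 2.
Births: 15102 * 0.546 = 8246 ; 5754 * 0.104 = 598 → total 8844
15–29: 4878 * 0.971 = 4737
30–44: 15102 * 0.959 = 14483
45–59: 5754 * 0.949 = 5461
60+: 14615 * 0.957 + 15983 * 0.589 = 13987 + 9414 = 23401
Net migration: 15–29 + 440 → 5177
→ [8844, 5177, 14483, 5461, 23401]

8844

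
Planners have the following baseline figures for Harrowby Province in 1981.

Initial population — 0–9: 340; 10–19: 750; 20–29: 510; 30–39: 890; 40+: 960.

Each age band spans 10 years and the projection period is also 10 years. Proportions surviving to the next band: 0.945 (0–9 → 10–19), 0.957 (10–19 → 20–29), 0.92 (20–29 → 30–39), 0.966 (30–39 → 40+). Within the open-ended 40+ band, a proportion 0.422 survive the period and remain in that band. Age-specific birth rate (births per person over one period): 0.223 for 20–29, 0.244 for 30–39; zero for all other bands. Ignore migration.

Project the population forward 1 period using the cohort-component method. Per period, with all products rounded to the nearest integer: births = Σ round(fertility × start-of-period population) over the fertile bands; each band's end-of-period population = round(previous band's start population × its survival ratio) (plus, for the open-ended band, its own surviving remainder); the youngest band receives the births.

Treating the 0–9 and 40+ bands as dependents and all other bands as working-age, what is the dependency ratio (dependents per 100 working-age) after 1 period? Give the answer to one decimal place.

105.8

After projecting period 1:
Births: 510 × 0.223 = 114 ; 890 × 0.244 = 217 ⇒ total 331
10–19: 340 × 0.945 = 321
20–29: 750 × 0.957 = 718
30–39: 510 × 0.92 = 469
40+: 890 × 0.966 + 960 × 0.422 = 860 + 405 = 1265
Population now: 0–9=331, 10–19=321, 20–29=718, 30–39=469, 40+=1265
Dependents (band 0–9 + band 40+) = 331 + 1265 = 1596; working-age = 1508; ratio = 1596/1508 × 100 = 105.8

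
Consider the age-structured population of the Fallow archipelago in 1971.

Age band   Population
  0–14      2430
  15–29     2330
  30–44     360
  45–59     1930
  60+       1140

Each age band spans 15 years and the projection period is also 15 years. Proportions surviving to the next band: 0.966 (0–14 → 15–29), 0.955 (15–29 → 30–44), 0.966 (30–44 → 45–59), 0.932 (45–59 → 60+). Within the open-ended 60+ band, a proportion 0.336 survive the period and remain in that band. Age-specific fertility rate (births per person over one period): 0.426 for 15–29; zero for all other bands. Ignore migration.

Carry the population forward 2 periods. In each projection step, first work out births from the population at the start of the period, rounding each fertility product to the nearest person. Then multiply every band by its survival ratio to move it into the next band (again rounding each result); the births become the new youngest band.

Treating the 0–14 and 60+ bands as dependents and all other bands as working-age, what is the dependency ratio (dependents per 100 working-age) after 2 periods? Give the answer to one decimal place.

Period 1:
Births: 2330 * 0.426 = 993
15–29: 2430 * 0.966 = 2347
30–44: 2330 * 0.955 = 2225
45–59: 360 * 0.966 = 348
60+: 1930 * 0.932 + 1140 * 0.336 = 1799 + 383 = 2182
Giving 993 / 2347 / 2225 / 348 / 2182.
Period 2:
Births: 2347 * 0.426 = 1000
15–29: 993 * 0.966 = 959
30–44: 2347 * 0.955 = 2241
45–59: 2225 * 0.966 = 2149
60+: 348 * 0.932 + 2182 * 0.336 = 324 + 733 = 1057
Giving 1000 / 959 / 2241 / 2149 / 1057.
Dependents (band 0–14 + band 60+) = 1000 + 1057 = 2057; working-age = 5349; ratio = 2057/5349 × 100 = 38.5

38.5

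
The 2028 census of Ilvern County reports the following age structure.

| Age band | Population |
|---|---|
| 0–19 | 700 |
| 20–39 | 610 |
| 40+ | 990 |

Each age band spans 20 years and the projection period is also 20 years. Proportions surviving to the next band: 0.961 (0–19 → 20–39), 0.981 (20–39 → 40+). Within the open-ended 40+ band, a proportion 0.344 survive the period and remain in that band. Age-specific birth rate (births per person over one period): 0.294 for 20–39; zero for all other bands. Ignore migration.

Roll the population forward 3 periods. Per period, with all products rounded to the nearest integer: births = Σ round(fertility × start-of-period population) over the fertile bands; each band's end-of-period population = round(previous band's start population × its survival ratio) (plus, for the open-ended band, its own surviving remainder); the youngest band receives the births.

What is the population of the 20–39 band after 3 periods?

[period 1]
Births: 610 × 0.294 = 179
20–39: 700 × 0.961 = 673
40+: 610 × 0.981 + 990 × 0.344 = 598 + 341 = 939
Giving 179 / 673 / 939.
[period 2]
Births: 673 × 0.294 = 198
20–39: 179 × 0.961 = 172
40+: 673 × 0.981 + 939 × 0.344 = 660 + 323 = 983
Giving 198 / 172 / 983.
[period 3]
Births: 172 × 0.294 = 51
20–39: 198 × 0.961 = 190
40+: 172 × 0.981 + 983 × 0.344 = 169 + 338 = 507
Giving 51 / 190 / 507.

190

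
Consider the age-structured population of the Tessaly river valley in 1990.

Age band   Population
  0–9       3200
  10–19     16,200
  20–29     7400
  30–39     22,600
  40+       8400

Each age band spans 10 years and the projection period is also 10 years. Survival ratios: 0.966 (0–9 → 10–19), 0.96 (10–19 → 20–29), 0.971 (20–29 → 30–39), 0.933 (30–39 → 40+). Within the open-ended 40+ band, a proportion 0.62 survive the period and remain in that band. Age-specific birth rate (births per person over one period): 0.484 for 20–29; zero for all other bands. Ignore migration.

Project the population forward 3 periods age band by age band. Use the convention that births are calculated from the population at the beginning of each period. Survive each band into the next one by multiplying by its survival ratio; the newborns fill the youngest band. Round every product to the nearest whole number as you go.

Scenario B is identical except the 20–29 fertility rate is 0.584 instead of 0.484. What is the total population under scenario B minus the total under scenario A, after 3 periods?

2485

Period 1.
Births: 7400 × 0.484 = 3582
10–19: 3200 × 0.966 = 3091
20–29: 16200 × 0.96 = 15552
30–39: 7400 × 0.971 = 7185
40+: 22600 × 0.933 + 8400 × 0.62 = 21086 + 5208 = 26294
→ [3582, 3091, 15552, 7185, 26294]
Period 2.
Births: 15552 × 0.484 = 7527
10–19: 3582 × 0.966 = 3460
20–29: 3091 × 0.96 = 2967
30–39: 15552 × 0.971 = 15101
40+: 7185 × 0.933 + 26294 × 0.62 = 6704 + 16302 = 23006
→ [7527, 3460, 2967, 15101, 23006]
Period 3.
Births: 2967 × 0.484 = 1436
10–19: 7527 × 0.966 = 7271
20–29: 3460 × 0.96 = 3322
30–39: 2967 × 0.971 = 2881
40+: 15101 × 0.933 + 23006 × 0.62 = 14089 + 14264 = 28353
→ [1436, 7271, 3322, 2881, 28353]
Scenario A total after 3 periods: 43263
Scenario B projection —
Period 1.
Births: 7400 × 0.584 = 4322
10–19: 3200 × 0.966 = 3091
20–29: 16200 × 0.96 = 15552
30–39: 7400 × 0.971 = 7185
40+: 22600 × 0.933 + 8400 × 0.62 = 21086 + 5208 = 26294
→ [4322, 3091, 15552, 7185, 26294]
Period 2.
Births: 15552 × 0.584 = 9082
10–19: 4322 × 0.966 = 4175
20–29: 3091 × 0.96 = 2967
30–39: 15552 × 0.971 = 15101
40+: 7185 × 0.933 + 26294 × 0.62 = 6704 + 16302 = 23006
→ [9082, 4175, 2967, 15101, 23006]
Period 3.
Births: 2967 × 0.584 = 1733
10–19: 9082 × 0.966 = 8773
20–29: 4175 × 0.96 = 4008
30–39: 2967 × 0.971 = 2881
40+: 15101 × 0.933 + 23006 × 0.62 = 14089 + 14264 = 28353
→ [1733, 8773, 4008, 2881, 28353]
Scenario B total after 3 periods: 45748
Difference B − A = 45748 − 43263 = 2485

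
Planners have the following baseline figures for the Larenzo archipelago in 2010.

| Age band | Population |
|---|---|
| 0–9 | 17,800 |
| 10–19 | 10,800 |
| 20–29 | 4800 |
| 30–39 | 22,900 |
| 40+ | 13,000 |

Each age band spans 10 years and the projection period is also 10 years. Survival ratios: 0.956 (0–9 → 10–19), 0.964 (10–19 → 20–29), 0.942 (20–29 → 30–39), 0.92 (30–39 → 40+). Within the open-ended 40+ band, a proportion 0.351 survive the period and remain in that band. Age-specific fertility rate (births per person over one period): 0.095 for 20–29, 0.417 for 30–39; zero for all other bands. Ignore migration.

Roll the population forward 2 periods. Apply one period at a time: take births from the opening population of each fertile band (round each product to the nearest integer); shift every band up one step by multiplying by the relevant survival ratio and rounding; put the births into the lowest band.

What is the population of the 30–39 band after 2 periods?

9807

(Groups numbered youngest = 1 to oldest = 5.)
[period 1]
Births: 4800 × 0.095 = 456, 22900 × 0.417 = 9549 → 10005
Group 2: 17800 × 0.956 = 17017
Group 3: 10800 × 0.964 = 10411
Group 4: 4800 × 0.942 = 4522
Group 5: 22900 × 0.92 + 13000 × 0.351 = 21068 + 4563 = 25631
→ [10005, 17017, 10411, 4522, 25631]
[period 2]
Births: 10411 × 0.095 = 989, 4522 × 0.417 = 1886 → 2875
Group 2: 10005 × 0.956 = 9565
Group 3: 17017 × 0.964 = 16404
Group 4: 10411 × 0.942 = 9807
Group 5: 4522 × 0.92 + 25631 × 0.351 = 4160 + 8996 = 13156
→ [2875, 9565, 16404, 9807, 13156]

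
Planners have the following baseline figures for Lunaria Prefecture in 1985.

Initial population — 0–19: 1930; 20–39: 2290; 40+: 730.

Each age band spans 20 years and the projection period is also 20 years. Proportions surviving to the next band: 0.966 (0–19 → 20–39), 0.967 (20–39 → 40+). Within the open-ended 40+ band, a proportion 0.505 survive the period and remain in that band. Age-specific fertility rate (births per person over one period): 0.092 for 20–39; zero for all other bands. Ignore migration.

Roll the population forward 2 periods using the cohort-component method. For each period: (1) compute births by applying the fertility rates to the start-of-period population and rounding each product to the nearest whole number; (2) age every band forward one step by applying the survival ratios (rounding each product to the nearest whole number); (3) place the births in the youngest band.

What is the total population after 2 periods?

Period 1:
Births: 2290 × 0.092 = 211
20–39: 1930 × 0.966 = 1864
40+: 2290 × 0.967 + 730 × 0.505 = 2214 + 369 = 2583
End of period: [211, 1864, 2583]
Period 2:
Births: 1864 × 0.092 = 171
20–39: 211 × 0.966 = 204
40+: 1864 × 0.967 + 2583 × 0.505 = 1802 + 1304 = 3106
End of period: [171, 204, 3106]
Total after period 2: 171 + 204 + 3106 = 3481

3481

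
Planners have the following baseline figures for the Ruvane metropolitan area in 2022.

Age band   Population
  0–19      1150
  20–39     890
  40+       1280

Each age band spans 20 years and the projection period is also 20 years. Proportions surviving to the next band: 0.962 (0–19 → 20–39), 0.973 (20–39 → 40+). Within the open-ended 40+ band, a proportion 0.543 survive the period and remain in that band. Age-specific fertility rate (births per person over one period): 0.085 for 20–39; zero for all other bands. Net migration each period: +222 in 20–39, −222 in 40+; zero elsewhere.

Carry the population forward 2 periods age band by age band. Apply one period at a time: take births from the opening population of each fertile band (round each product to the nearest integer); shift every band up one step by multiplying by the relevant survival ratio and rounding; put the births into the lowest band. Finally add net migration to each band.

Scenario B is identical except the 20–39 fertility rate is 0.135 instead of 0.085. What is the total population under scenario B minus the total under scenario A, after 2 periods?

108

Period 1.
Births: 890 × 0.085 = 76
20–39: 1150 × 0.962 = 1106
40+: 890 × 0.973 + 1280 × 0.543 = 866 + 695 = 1561
Net migration: 20–39 + 222 → 1328; 40+ − 222 → 1339
→ [76, 1328, 1339]
Period 2.
Births: 1328 × 0.085 = 113
20–39: 76 × 0.962 = 73
40+: 1328 × 0.973 + 1339 × 0.543 = 1292 + 727 = 2019
Net migration: 20–39 + 222 → 295; 40+ − 222 → 1797
→ [113, 295, 1797]
Scenario A total after 2 periods: 2205
Scenario B projection —
Period 1.
Births: 890 × 0.135 = 120
20–39: 1150 × 0.962 = 1106
40+: 890 × 0.973 + 1280 × 0.543 = 866 + 695 = 1561
Net migration: 20–39 + 222 → 1328; 40+ − 222 → 1339
→ [120, 1328, 1339]
Period 2.
Births: 1328 × 0.135 = 179
20–39: 120 × 0.962 = 115
40+: 1328 × 0.973 + 1339 × 0.543 = 1292 + 727 = 2019
Net migration: 20–39 + 222 → 337; 40+ − 222 → 1797
→ [179, 337, 1797]
Scenario B total after 2 periods: 2313
Difference B − A = 2313 − 2205 = 108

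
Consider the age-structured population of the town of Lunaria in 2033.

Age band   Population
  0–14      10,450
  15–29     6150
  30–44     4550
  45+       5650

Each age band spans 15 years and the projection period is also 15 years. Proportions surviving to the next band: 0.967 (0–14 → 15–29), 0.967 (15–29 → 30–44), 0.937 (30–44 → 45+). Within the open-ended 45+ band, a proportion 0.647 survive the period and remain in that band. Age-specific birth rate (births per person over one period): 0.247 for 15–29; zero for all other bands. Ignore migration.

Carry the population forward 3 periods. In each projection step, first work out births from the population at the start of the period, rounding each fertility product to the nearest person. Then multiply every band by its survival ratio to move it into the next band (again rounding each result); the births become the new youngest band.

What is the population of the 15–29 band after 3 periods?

2414

[period 1]
Births: 6150 × 0.247 = 1519
15–29: 10450 × 0.967 = 10105
30–44: 6150 × 0.967 = 5947
45+: 4550 × 0.937 + 5650 × 0.647 = 4263 + 3656 = 7919
Population now: 0–14=1519, 15–29=10105, 30–44=5947, 45+=7919
[period 2]
Births: 10105 × 0.247 = 2496
15–29: 1519 × 0.967 = 1469
30–44: 10105 × 0.967 = 9772
45+: 5947 × 0.937 + 7919 × 0.647 = 5572 + 5124 = 10696
Population now: 0–14=2496, 15–29=1469, 30–44=9772, 45+=10696
[period 3]
Births: 1469 × 0.247 = 363
15–29: 2496 × 0.967 = 2414
30–44: 1469 × 0.967 = 1421
45+: 9772 × 0.937 + 10696 × 0.647 = 9156 + 6920 = 16076
Population now: 0–14=363, 15–29=2414, 30–44=1421, 45+=16076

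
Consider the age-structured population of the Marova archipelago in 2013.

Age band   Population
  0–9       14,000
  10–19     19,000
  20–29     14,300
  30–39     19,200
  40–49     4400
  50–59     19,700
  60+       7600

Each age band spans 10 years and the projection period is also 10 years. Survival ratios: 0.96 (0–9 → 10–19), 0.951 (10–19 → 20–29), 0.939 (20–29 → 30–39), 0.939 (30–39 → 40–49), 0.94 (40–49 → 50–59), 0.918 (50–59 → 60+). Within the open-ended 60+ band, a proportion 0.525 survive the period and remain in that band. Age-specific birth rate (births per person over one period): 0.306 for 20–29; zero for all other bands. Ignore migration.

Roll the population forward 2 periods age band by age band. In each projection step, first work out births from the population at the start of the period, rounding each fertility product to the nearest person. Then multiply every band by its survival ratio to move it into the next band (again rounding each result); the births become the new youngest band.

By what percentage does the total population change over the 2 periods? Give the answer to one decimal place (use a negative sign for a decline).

-14.0

[period 1]
Births: 14300 × 0.306 = 4376
10–19: 14000 × 0.96 = 13440
20–29: 19000 × 0.951 = 18069
30–39: 14300 × 0.939 = 13428
40–49: 19200 × 0.939 = 18029
50–59: 4400 × 0.94 = 4136
60+: 19700 × 0.918 + 7600 × 0.525 = 18085 + 3990 = 22075
Giving 4376 / 13440 / 18069 / 13428 / 18029 / 4136 / 22075.
[period 2]
Births: 18069 × 0.306 = 5529
10–19: 4376 × 0.96 = 4201
20–29: 13440 × 0.951 = 12781
30–39: 18069 × 0.939 = 16967
40–49: 13428 × 0.939 = 12609
50–59: 18029 × 0.94 = 16947
60+: 4136 × 0.918 + 22075 × 0.525 = 3797 + 11589 = 15386
Giving 5529 / 4201 / 12781 / 16967 / 12609 / 16947 / 15386.
Total: 98200 → 84420; change = -13780; percentage change = -14.0%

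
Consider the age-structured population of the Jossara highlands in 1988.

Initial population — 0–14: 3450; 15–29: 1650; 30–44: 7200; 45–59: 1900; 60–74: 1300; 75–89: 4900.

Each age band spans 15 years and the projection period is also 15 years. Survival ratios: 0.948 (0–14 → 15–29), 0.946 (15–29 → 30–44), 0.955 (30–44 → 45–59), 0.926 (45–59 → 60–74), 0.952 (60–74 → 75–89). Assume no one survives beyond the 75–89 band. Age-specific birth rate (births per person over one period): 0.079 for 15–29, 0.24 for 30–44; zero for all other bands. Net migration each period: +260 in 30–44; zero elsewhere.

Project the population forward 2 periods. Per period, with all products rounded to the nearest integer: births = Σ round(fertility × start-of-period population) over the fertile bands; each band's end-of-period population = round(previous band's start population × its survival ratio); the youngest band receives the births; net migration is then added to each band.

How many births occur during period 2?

Numbering the bands 1..6 from youngest to oldest:
After projecting period 1:
Births: 1650 * 0.079 = 130  |  7200 * 0.24 = 1728 — total 1858
Band 2: 3450 * 0.948 = 3271
Band 3: 1650 * 0.946 = 1561
Band 4: 7200 * 0.955 = 6876
Band 5: 1900 * 0.926 = 1759
Band 6: 1300 * 0.952 = 1238
Net migration: Band 3 + 260 → 1821
→ [1858, 3271, 1821, 6876, 1759, 1238]
After projecting period 2:
Births: 3271 * 0.079 = 258  |  1821 * 0.24 = 437 — total 695
Band 2: 1858 * 0.948 = 1761
Band 3: 3271 * 0.946 = 3094
Band 4: 1821 * 0.955 = 1739
Band 5: 6876 * 0.926 = 6367
Band 6: 1759 * 0.952 = 1675
Net migration: Band 3 + 260 → 3354
→ [695, 1761, 3354, 1739, 6367, 1675]

695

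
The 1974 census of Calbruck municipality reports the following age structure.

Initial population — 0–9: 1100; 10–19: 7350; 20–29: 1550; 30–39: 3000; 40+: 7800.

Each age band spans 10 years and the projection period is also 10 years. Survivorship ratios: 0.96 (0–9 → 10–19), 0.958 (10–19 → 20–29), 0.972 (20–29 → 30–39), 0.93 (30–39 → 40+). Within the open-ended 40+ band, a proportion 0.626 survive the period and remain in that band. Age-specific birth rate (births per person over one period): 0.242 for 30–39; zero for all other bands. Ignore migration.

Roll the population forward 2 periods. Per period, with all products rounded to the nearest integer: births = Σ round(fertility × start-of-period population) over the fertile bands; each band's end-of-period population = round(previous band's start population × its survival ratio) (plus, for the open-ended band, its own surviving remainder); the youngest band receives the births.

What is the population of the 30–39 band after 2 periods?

(Groups numbered youngest = 1 to oldest = 5.)
[period 1]
Births: 3000 × 0.242 = 726
Group 2: 1100 × 0.96 = 1056
Group 3: 7350 × 0.958 = 7041
Group 4: 1550 × 0.972 = 1507
Group 5: 3000 × 0.93 + 7800 × 0.626 = 2790 + 4883 = 7673
→ [726, 1056, 7041, 1507, 7673]
[period 2]
Births: 1507 × 0.242 = 365
Group 2: 726 × 0.96 = 697
Group 3: 1056 × 0.958 = 1012
Group 4: 7041 × 0.972 = 6844
Group 5: 1507 × 0.93 + 7673 × 0.626 = 1402 + 4803 = 6205
→ [365, 697, 1012, 6844, 6205]

6844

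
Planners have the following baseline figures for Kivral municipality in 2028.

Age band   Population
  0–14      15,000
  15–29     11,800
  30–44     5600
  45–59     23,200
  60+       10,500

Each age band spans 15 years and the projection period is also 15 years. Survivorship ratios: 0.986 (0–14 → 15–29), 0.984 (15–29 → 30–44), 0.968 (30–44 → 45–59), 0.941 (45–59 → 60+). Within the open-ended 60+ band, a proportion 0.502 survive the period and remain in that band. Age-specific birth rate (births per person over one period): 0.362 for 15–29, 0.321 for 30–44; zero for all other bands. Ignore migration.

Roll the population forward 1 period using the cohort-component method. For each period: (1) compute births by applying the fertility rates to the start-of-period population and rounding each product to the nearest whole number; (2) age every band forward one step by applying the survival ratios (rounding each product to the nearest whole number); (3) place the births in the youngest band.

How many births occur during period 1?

(Bands numbered youngest = 1 to oldest = 5.)
[period 1]
Births: 11800 * 0.362 = 4272, 5600 * 0.321 = 1798 → total 6070
Band 2: 15000 * 0.986 = 14790
Band 3: 11800 * 0.984 = 11611
Band 4: 5600 * 0.968 = 5421
Band 5: 23200 * 0.941 + 10500 * 0.502 = 21831 + 5271 = 27102
Population now: 0–14=6070, 15–29=14790, 30–44=11611, 45–59=5421, 60+=27102

6070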